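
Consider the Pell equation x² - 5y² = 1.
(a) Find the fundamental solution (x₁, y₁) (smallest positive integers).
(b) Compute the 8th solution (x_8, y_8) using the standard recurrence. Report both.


Step 1: Find the fundamental solution (x₁, y₁) of x² - 5y² = 1.
  Expand √5 as a continued fraction. a₀ = ⌊√5⌋ = 2; iterate m_{k+1} = d_k·a_k − m_k, d_{k+1} = (5 − m_{k+1}²)/d_k, a_{k+1} = ⌊(a₀ + m_{k+1})/d_{k+1}⌋ (starting m₀ = 0, d₀ = 1), with convergents p_k = a_k·p_{k-1} + p_{k-2}, q_k = a_k·q_{k-1} + q_{k-2} (p₋₁ = 1, q₋₁ = 0):
  k = 0: a₀ = 2; p₀/q₀ = 2/1; p₀² − 5·q₀² = 4 − 5 = -1.
  k = 1: m = 2, d = 1, a = ⌊(2 + 2)/1⌋ = 4; p/q = (4·2 + 1)/(4·1 + 0) = 9/4; p² − 5·q² = 81 − 80 = 1.
  The first convergent with p² − 5·q² = 1 gives the fundamental solution (x₁, y₁) = (9, 4).
Step 2: Apply the recurrence (x_{n+1}, y_{n+1}) = (x₁x_n + 5y₁y_n, x₁y_n + y₁x_n) repeatedly.
  From (x_1, y_1) = (9, 4): x_2 = 9·9 + 5·4·4 = 161; y_2 = 9·4 + 4·9 = 72.
  From (x_2, y_2) = (161, 72): x_3 = 9·161 + 5·4·72 = 2889; y_3 = 9·72 + 4·161 = 1292.
  From (x_3, y_3) = (2889, 1292): x_4 = 9·2889 + 5·4·1292 = 51841; y_4 = 9·1292 + 4·2889 = 23184.
  From (x_4, y_4) = (51841, 23184): x_5 = 9·51841 + 5·4·23184 = 930249; y_5 = 9·23184 + 4·51841 = 416020.
  From (x_5, y_5) = (930249, 416020): x_6 = 9·930249 + 5·4·416020 = 16692641; y_6 = 9·416020 + 4·930249 = 7465176.
  From (x_6, y_6) = (16692641, 7465176): x_7 = 9·16692641 + 5·4·7465176 = 299537289; y_7 = 9·7465176 + 4·16692641 = 133957148.
  From (x_7, y_7) = (299537289, 133957148): x_8 = 9·299537289 + 5·4·133957148 = 5374978561; y_8 = 9·133957148 + 4·299537289 = 2403763488.
Step 3: Verify x_8² - 5·y_8² = 28890394531209630721 - 28890394531209630720 = 1 (should be 1). ✓

(x_1, y_1) = (9, 4); (x_8, y_8) = (5374978561, 2403763488).


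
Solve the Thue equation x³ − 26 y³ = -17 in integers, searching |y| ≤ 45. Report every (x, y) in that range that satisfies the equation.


The equation is x³ - 26y³ = -17. For fixed y, x³ = 26·y³ − 17, so a solution requires the RHS to be a perfect cube.
Strategy: iterate y from -45 to 45, compute RHS = 26·y³ − 17, and check whether it is a (positive or negative) perfect cube.
Check small values of y:
  y = 0: RHS = -17 is not a perfect cube.
  y = 1: RHS = 9 is not a perfect cube.
  y = -1: RHS = -43 is not a perfect cube.
  y = 2: RHS = 191 is not a perfect cube.
  y = -2: RHS = -225 is not a perfect cube.
  y = 3: RHS = 685 is not a perfect cube.
  y = -3: RHS = -719 is not a perfect cube.
Continuing the search up to |y| = 45 finds no solutions either.
No (x, y) in the scanned range satisfies the equation.

No integer solutions with |y| ≤ 45.


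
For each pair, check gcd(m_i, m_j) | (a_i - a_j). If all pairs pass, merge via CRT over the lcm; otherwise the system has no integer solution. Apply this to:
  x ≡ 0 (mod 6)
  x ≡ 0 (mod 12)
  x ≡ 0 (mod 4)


Moduli 6, 12, 4 are not pairwise coprime, so CRT works modulo lcm(m_i) when all pairwise compatibility conditions hold.
Pairwise compatibility: gcd(m_i, m_j) must divide a_i - a_j for every pair.
Merge one congruence at a time:
  Start: x ≡ 0 (mod 6).
  Combine with x ≡ 0 (mod 12): gcd(6, 12) = 6; 0 - 0 = 0, which IS divisible by 6, so compatible.
    Write x = 0 + 6·t and substitute into x ≡ 0 (mod 12): 6·t ≡ 0 − 0 = 0 (mod 12).
    Divide the congruence (and modulus) by g = 6: 1·t ≡ 0 (mod 2).
    So t ≡ 0 (mod 2).
    Then x = 0 + 6·0 = 0, valid modulo lcm(6, 12) = 12: x ≡ 0 (mod 12).
  Combine with x ≡ 0 (mod 4): gcd(12, 4) = 4; 0 - 0 = 0, which IS divisible by 4, so compatible.
    Write x = 0 + 12·t and substitute into x ≡ 0 (mod 4): 12·t ≡ 0 − 0 = 0 (mod 4).
    Divide the congruence (and modulus) by g = 4: 3·t ≡ 0 (mod 1).
    Modulo 1 every t works; take t = 0.
    Then x = 0 + 12·0 = 0, valid modulo lcm(12, 4) = 12: x ≡ 0 (mod 12).
Verify: 0 mod 6 = 0, 0 mod 12 = 0, 0 mod 4 = 0.

x ≡ 0 (mod 12).


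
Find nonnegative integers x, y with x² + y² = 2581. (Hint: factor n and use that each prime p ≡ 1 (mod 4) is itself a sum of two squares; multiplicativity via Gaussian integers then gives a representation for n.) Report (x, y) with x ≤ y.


Step 1: Factor n = 2581 = 29 · 89.
Step 2: Check the mod-4 condition on each prime factor: 29 ≡ 1 (mod 4), exponent 1; 89 ≡ 1 (mod 4), exponent 1.
All primes ≡ 3 (mod 4) appear to even exponent (or don't appear), so by the two-squares theorem n IS expressible as a sum of two squares.
Step 3: Build a representation. Here n = 29 · 89 is a product of primes ≡ 1 (mod 4). Each prime p ≡ 1 (mod 4) is itself a sum of two squares; find a² by testing p − a² for a perfect square:
  29: 29 − 1² = 28, 29 − 2² = 25 = 5² ⇒ 29 = 2² + 5².
  89: 89 − 1² = 88, 89 − 2² = 85, 89 − 3² = 80, 89 − 4² = 73, 89 − 5² = 64 = 8² ⇒ 89 = 5² + 8².
  Combine using the Brahmagupta–Fibonacci identity (a² + b²)(c² + d²) = (ac − bd)² + (ad + bc)² = (ac + bd)² + (ad − bc)²:
  29 · 89 = 2581: from (2² + 5²)(5² + 8²), take (2·5 − 5·8, 2·8 + 5·5) = (10 − 40, 16 + 25) = (-30, 41); dropping signs (only squares matter) gives (30, 41); check 30² + 41² = 900 + 1681 = 2581 ✓.
Step 4: Order so x ≤ y and verify: 30² + 41² = 900 + 1681 = 2581 = n. ✓

n = 2581 = 30² + 41² (one valid representation with x ≤ y).


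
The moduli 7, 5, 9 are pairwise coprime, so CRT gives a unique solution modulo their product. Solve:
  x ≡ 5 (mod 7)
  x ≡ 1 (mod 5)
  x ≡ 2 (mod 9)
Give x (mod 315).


Moduli 7, 5, 9 are pairwise coprime; by CRT there is a unique solution modulo M = 7 · 5 · 9 = 315.
Solve pairwise, accumulating the modulus:
  Start with x ≡ 5 (mod 7).
  Combine with x ≡ 1 (mod 5): since gcd(7, 5) = 1, we get a unique residue mod 35.
    Write x = 5 + 7·t and substitute into x ≡ 1 (mod 5): 7·t ≡ 1 − 5 = -4 (mod 5).
    Reduce coefficients mod 5: 2·t ≡ 1 (mod 5).
    The inverse of 2 mod 5 is 3 (since 2·3 = 6 = 1·5 + 1), so t ≡ 3·1 = 3 ≡ 3 (mod 5).
    Then x = 5 + 7·3 = 26, valid modulo lcm(7, 5) = 35: x ≡ 26 (mod 35).
  Combine with x ≡ 2 (mod 9): since gcd(35, 9) = 1, we get a unique residue mod 315.
    Write x = 26 + 35·t and substitute into x ≡ 2 (mod 9): 35·t ≡ 2 − 26 = -24 (mod 9).
    Reduce coefficients mod 9: 8·t ≡ 3 (mod 9).
    The inverse of 8 mod 9 is 8 (since 8·8 = 64 = 7·9 + 1), so t ≡ 8·3 = 24 ≡ 6 (mod 9).
    Then x = 26 + 35·6 = 236, valid modulo lcm(35, 9) = 315: x ≡ 236 (mod 315).
Verify: 236 mod 7 = 5 ✓, 236 mod 5 = 1 ✓, 236 mod 9 = 2 ✓.

x ≡ 236 (mod 315).


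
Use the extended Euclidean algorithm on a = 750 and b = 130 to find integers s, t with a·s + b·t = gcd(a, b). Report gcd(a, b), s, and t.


Euclidean algorithm on (750, 130) — divide until remainder is 0:
  750 = 5 · 130 + 100
  130 = 1 · 100 + 30
  100 = 3 · 30 + 10
  30 = 3 · 10 + 0
gcd(750, 130) = 10.
Track Bezout coefficients alongside the remainders: start with r₀ = 750 = a·1 + b·0 (s = 1, t = 0) and r₁ = 130 = a·0 + b·1 (s = 0, t = 1); each new remainder r_{k+1} = r_{k-1} − q_k·r_k inherits s_{k+1} = s_{k-1} − q_k·s_k, t_{k+1} = t_{k-1} − q_k·t_k, so r_k = a·s_k + b·t_k at every step:
  q = 5: r = 100, s = 1 − 5·0 = 1, t = 0 − 5·1 = -5  (check: 750·1 + 130·(-5) = 100)
  q = 1: r = 30, s = 0 − 1·1 = -1, t = 1 − 1·(-5) = 6  (check: 750·(-1) + 130·6 = 30)
  q = 3: r = 10, s = 1 − 3·(-1) = 4, t = -5 − 3·6 = -23  (check: 750·4 + 130·(-23) = 10)
The row with r = 10 (the gcd) gives the Bezout coefficients s = 4, t = -23.
Result: 750 · (4) + 130 · (-23) = 10.

gcd(750, 130) = 10; s = 4, t = -23 (check: 750·4 + 130·(-23) = 10).


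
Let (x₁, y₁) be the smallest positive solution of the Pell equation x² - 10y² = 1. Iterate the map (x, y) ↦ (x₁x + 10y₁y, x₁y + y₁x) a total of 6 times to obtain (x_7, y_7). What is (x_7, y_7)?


Step 1: Find the fundamental solution (x₁, y₁) of x² - 10y² = 1.
  Expand √10 as a continued fraction. a₀ = ⌊√10⌋ = 3; iterate m_{k+1} = d_k·a_k − m_k, d_{k+1} = (10 − m_{k+1}²)/d_k, a_{k+1} = ⌊(a₀ + m_{k+1})/d_{k+1}⌋ (starting m₀ = 0, d₀ = 1), with convergents p_k = a_k·p_{k-1} + p_{k-2}, q_k = a_k·q_{k-1} + q_{k-2} (p₋₁ = 1, q₋₁ = 0):
  k = 0: a₀ = 3; p₀/q₀ = 3/1; p₀² − 10·q₀² = 9 − 10 = -1.
  k = 1: m = 3, d = 1, a = ⌊(3 + 3)/1⌋ = 6; p/q = (6·3 + 1)/(6·1 + 0) = 19/6; p² − 10·q² = 361 − 360 = 1.
  The first convergent with p² − 10·q² = 1 gives the fundamental solution (x₁, y₁) = (19, 6).
Step 2: Apply the recurrence (x_{n+1}, y_{n+1}) = (x₁x_n + 10y₁y_n, x₁y_n + y₁x_n) repeatedly.
  From (x_1, y_1) = (19, 6): x_2 = 19·19 + 10·6·6 = 721; y_2 = 19·6 + 6·19 = 228.
  From (x_2, y_2) = (721, 228): x_3 = 19·721 + 10·6·228 = 27379; y_3 = 19·228 + 6·721 = 8658.
  From (x_3, y_3) = (27379, 8658): x_4 = 19·27379 + 10·6·8658 = 1039681; y_4 = 19·8658 + 6·27379 = 328776.
  From (x_4, y_4) = (1039681, 328776): x_5 = 19·1039681 + 10·6·328776 = 39480499; y_5 = 19·328776 + 6·1039681 = 12484830.
  From (x_5, y_5) = (39480499, 12484830): x_6 = 19·39480499 + 10·6·12484830 = 1499219281; y_6 = 19·12484830 + 6·39480499 = 474094764.
  From (x_6, y_6) = (1499219281, 474094764): x_7 = 19·1499219281 + 10·6·474094764 = 56930852179; y_7 = 19·474094764 + 6·1499219281 = 18003116202.
Step 3: Verify x_7² - 10·y_7² = 3241121929827149048041 - 3241121929827149048040 = 1 (should be 1). ✓

(x_1, y_1) = (19, 6); (x_7, y_7) = (56930852179, 18003116202).


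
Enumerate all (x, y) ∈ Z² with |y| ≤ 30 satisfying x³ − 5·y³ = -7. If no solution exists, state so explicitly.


The equation is x³ - 5y³ = -7. For fixed y, x³ = 5·y³ − 7, so a solution requires the RHS to be a perfect cube.
Strategy: iterate y from -30 to 30, compute RHS = 5·y³ − 7, and check whether it is a (positive or negative) perfect cube.
Check small values of y:
  y = 0: RHS = -7 is not a perfect cube.
  y = 1: RHS = -2 is not a perfect cube.
  y = -1: RHS = -12 is not a perfect cube.
  y = 2: RHS = 33 is not a perfect cube.
  y = -2: RHS = -47 is not a perfect cube.
  y = 3: RHS = 128 is not a perfect cube.
  y = -3: RHS = -142 is not a perfect cube.
Continuing the search up to |y| = 30 finds no solutions either.
No (x, y) in the scanned range satisfies the equation.

No integer solutions with |y| ≤ 30.


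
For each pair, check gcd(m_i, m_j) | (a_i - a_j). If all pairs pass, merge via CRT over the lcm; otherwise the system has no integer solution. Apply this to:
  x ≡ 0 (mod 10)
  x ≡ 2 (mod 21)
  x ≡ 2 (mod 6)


Moduli 10, 21, 6 are not pairwise coprime, so CRT works modulo lcm(m_i) when all pairwise compatibility conditions hold.
Pairwise compatibility: gcd(m_i, m_j) must divide a_i - a_j for every pair.
Merge one congruence at a time:
  Start: x ≡ 0 (mod 10).
  Combine with x ≡ 2 (mod 21): gcd(10, 21) = 1; 2 - 0 = 2, which IS divisible by 1, so compatible.
    Write x = 0 + 10·t and substitute into x ≡ 2 (mod 21): 10·t ≡ 2 − 0 = 2 (mod 21).
    The inverse of 10 mod 21 is 19 (since 10·19 = 190 = 9·21 + 1), so t ≡ 19·2 = 38 ≡ 17 (mod 21).
    Then x = 0 + 10·17 = 170, valid modulo lcm(10, 21) = 210: x ≡ 170 (mod 210).
  Combine with x ≡ 2 (mod 6): gcd(210, 6) = 6; 2 - 170 = -168, which IS divisible by 6, so compatible.
    Write x = 170 + 210·t and substitute into x ≡ 2 (mod 6): 210·t ≡ 2 − 170 = -168 (mod 6).
    Divide the congruence (and modulus) by g = 6: 35·t ≡ -28 (mod 1).
    Modulo 1 every t works; take t = 0.
    Then x = 170 + 210·0 = 170, valid modulo lcm(210, 6) = 210: x ≡ 170 (mod 210).
Verify: 170 mod 10 = 0, 170 mod 21 = 2, 170 mod 6 = 2.

x ≡ 170 (mod 210).


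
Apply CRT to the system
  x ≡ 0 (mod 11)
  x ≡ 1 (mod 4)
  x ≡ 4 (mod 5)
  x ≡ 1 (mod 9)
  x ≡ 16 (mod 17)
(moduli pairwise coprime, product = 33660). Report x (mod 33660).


Product of moduli M = 11 · 4 · 5 · 9 · 17 = 33660.
Merge one congruence at a time:
  Start: x ≡ 0 (mod 11).
  Combine with x ≡ 1 (mod 4); new modulus lcm = 44.
    Write x = 0 + 11·t and substitute into x ≡ 1 (mod 4): 11·t ≡ 1 − 0 = 1 (mod 4).
    Reduce coefficients mod 4: 3·t ≡ 1 (mod 4).
    The inverse of 3 mod 4 is 3 (since 3·3 = 9 = 2·4 + 1), so t ≡ 3·1 = 3 ≡ 3 (mod 4).
    Then x = 0 + 11·3 = 33, valid modulo lcm(11, 4) = 44: x ≡ 33 (mod 44).
  Combine with x ≡ 4 (mod 5); new modulus lcm = 220.
    Write x = 33 + 44·t and substitute into x ≡ 4 (mod 5): 44·t ≡ 4 − 33 = -29 (mod 5).
    Reduce coefficients mod 5: 4·t ≡ 1 (mod 5).
    The inverse of 4 mod 5 is 4 (since 4·4 = 16 = 3·5 + 1), so t ≡ 4·1 = 4 ≡ 4 (mod 5).
    Then x = 33 + 44·4 = 209, valid modulo lcm(44, 5) = 220: x ≡ 209 (mod 220).
  Combine with x ≡ 1 (mod 9); new modulus lcm = 1980.
    Write x = 209 + 220·t and substitute into x ≡ 1 (mod 9): 220·t ≡ 1 − 209 = -208 (mod 9).
    Reduce coefficients mod 9: 4·t ≡ 8 (mod 9).
    The inverse of 4 mod 9 is 7 (since 4·7 = 28 = 3·9 + 1), so t ≡ 7·8 = 56 ≡ 2 (mod 9).
    Then x = 209 + 220·2 = 649, valid modulo lcm(220, 9) = 1980: x ≡ 649 (mod 1980).
  Combine with x ≡ 16 (mod 17); new modulus lcm = 33660.
    Write x = 649 + 1980·t and substitute into x ≡ 16 (mod 17): 1980·t ≡ 16 − 649 = -633 (mod 17).
    Reduce coefficients mod 17: 8·t ≡ 13 (mod 17).
    The inverse of 8 mod 17 is 15 (since 8·15 = 120 = 7·17 + 1), so t ≡ 15·13 = 195 ≡ 8 (mod 17).
    Then x = 649 + 1980·8 = 16489, valid modulo lcm(1980, 17) = 33660: x ≡ 16489 (mod 33660).
Verify against each original: 16489 mod 11 = 0, 16489 mod 4 = 1, 16489 mod 5 = 4, 16489 mod 9 = 1, 16489 mod 17 = 16.

x ≡ 16489 (mod 33660).


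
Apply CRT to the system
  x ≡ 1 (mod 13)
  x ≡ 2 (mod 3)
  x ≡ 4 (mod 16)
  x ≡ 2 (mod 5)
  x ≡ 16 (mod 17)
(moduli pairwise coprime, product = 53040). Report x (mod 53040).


Product of moduli M = 13 · 3 · 16 · 5 · 17 = 53040.
Merge one congruence at a time:
  Start: x ≡ 1 (mod 13).
  Combine with x ≡ 2 (mod 3); new modulus lcm = 39.
    Write x = 1 + 13·t and substitute into x ≡ 2 (mod 3): 13·t ≡ 2 − 1 = 1 (mod 3).
    Reduce coefficients mod 3: 1·t ≡ 1 (mod 3).
    So t ≡ 1 (mod 3).
    Then x = 1 + 13·1 = 14, valid modulo lcm(13, 3) = 39: x ≡ 14 (mod 39).
  Combine with x ≡ 4 (mod 16); new modulus lcm = 624.
    Write x = 14 + 39·t and substitute into x ≡ 4 (mod 16): 39·t ≡ 4 − 14 = -10 (mod 16).
    Reduce coefficients mod 16: 7·t ≡ 6 (mod 16).
    The inverse of 7 mod 16 is 7 (since 7·7 = 49 = 3·16 + 1), so t ≡ 7·6 = 42 ≡ 10 (mod 16).
    Then x = 14 + 39·10 = 404, valid modulo lcm(39, 16) = 624: x ≡ 404 (mod 624).
  Combine with x ≡ 2 (mod 5); new modulus lcm = 3120.
    Write x = 404 + 624·t and substitute into x ≡ 2 (mod 5): 624·t ≡ 2 − 404 = -402 (mod 5).
    Reduce coefficients mod 5: 4·t ≡ 3 (mod 5).
    The inverse of 4 mod 5 is 4 (since 4·4 = 16 = 3·5 + 1), so t ≡ 4·3 = 12 ≡ 2 (mod 5).
    Then x = 404 + 624·2 = 1652, valid modulo lcm(624, 5) = 3120: x ≡ 1652 (mod 3120).
  Combine with x ≡ 16 (mod 17); new modulus lcm = 53040.
    Write x = 1652 + 3120·t and substitute into x ≡ 16 (mod 17): 3120·t ≡ 16 − 1652 = -1636 (mod 17).
    Reduce coefficients mod 17: 9·t ≡ 13 (mod 17).
    The inverse of 9 mod 17 is 2 (since 9·2 = 18 = 1·17 + 1), so t ≡ 2·13 = 26 ≡ 9 (mod 17).
    Then x = 1652 + 3120·9 = 29732, valid modulo lcm(3120, 17) = 53040: x ≡ 29732 (mod 53040).
Verify against each original: 29732 mod 13 = 1, 29732 mod 3 = 2, 29732 mod 16 = 4, 29732 mod 5 = 2, 29732 mod 17 = 16.

x ≡ 29732 (mod 53040).


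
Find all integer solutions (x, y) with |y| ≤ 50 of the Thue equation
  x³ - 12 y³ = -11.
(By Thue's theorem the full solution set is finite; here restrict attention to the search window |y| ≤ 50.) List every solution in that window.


The equation is x³ - 12y³ = -11. For fixed y, x³ = 12·y³ − 11, so a solution requires the RHS to be a perfect cube.
Strategy: iterate y from -50 to 50, compute RHS = 12·y³ − 11, and check whether it is a (positive or negative) perfect cube.
Check small values of y:
  y = 0: RHS = -11 is not a perfect cube.
  y = 1: RHS = 1 = (1)³ ⇒ x = 1 works.
  y = -1: RHS = -23 is not a perfect cube.
  y = 2: RHS = 85 is not a perfect cube.
  y = -2: RHS = -107 is not a perfect cube.
  y = 3: RHS = 313 is not a perfect cube.
  y = -3: RHS = -335 is not a perfect cube.
Continuing the search up to |y| = 50 finds no further solutions beyond those listed.
Collected solutions: (1, 1).

Solutions (with |y| ≤ 50): (1, 1).


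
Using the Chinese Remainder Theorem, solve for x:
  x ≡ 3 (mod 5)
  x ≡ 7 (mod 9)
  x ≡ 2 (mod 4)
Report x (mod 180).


Moduli 5, 9, 4 are pairwise coprime; by CRT there is a unique solution modulo M = 5 · 9 · 4 = 180.
Solve pairwise, accumulating the modulus:
  Start with x ≡ 3 (mod 5).
  Combine with x ≡ 7 (mod 9): since gcd(5, 9) = 1, we get a unique residue mod 45.
    Write x = 3 + 5·t and substitute into x ≡ 7 (mod 9): 5·t ≡ 7 − 3 = 4 (mod 9).
    The inverse of 5 mod 9 is 2 (since 5·2 = 10 = 1·9 + 1), so t ≡ 2·4 = 8 ≡ 8 (mod 9).
    Then x = 3 + 5·8 = 43, valid modulo lcm(5, 9) = 45: x ≡ 43 (mod 45).
  Combine with x ≡ 2 (mod 4): since gcd(45, 4) = 1, we get a unique residue mod 180.
    Write x = 43 + 45·t and substitute into x ≡ 2 (mod 4): 45·t ≡ 2 − 43 = -41 (mod 4).
    Reduce coefficients mod 4: 1·t ≡ 3 (mod 4).
    So t ≡ 3 (mod 4).
    Then x = 43 + 45·3 = 178, valid modulo lcm(45, 4) = 180: x ≡ 178 (mod 180).
Verify: 178 mod 5 = 3 ✓, 178 mod 9 = 7 ✓, 178 mod 4 = 2 ✓.

x ≡ 178 (mod 180).


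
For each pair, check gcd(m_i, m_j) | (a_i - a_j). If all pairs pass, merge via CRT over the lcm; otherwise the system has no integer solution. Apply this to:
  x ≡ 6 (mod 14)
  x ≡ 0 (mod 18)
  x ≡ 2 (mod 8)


Moduli 14, 18, 8 are not pairwise coprime, so CRT works modulo lcm(m_i) when all pairwise compatibility conditions hold.
Pairwise compatibility: gcd(m_i, m_j) must divide a_i - a_j for every pair.
Merge one congruence at a time:
  Start: x ≡ 6 (mod 14).
  Combine with x ≡ 0 (mod 18): gcd(14, 18) = 2; 0 - 6 = -6, which IS divisible by 2, so compatible.
    Write x = 6 + 14·t and substitute into x ≡ 0 (mod 18): 14·t ≡ 0 − 6 = -6 (mod 18).
    Divide the congruence (and modulus) by g = 2: 7·t ≡ -3 (mod 9).
    Reduce coefficients mod 9: 7·t ≡ 6 (mod 9).
    The inverse of 7 mod 9 is 4 (since 7·4 = 28 = 3·9 + 1), so t ≡ 4·6 = 24 ≡ 6 (mod 9).
    Then x = 6 + 14·6 = 90, valid modulo lcm(14, 18) = 126: x ≡ 90 (mod 126).
  Combine with x ≡ 2 (mod 8): gcd(126, 8) = 2; 2 - 90 = -88, which IS divisible by 2, so compatible.
    Write x = 90 + 126·t and substitute into x ≡ 2 (mod 8): 126·t ≡ 2 − 90 = -88 (mod 8).
    Divide the congruence (and modulus) by g = 2: 63·t ≡ -44 (mod 4).
    Reduce coefficients mod 4: 3·t ≡ 0 (mod 4).
    The inverse of 3 mod 4 is 3 (since 3·3 = 9 = 2·4 + 1), so t ≡ 3·0 = 0 ≡ 0 (mod 4).
    Then x = 90 + 126·0 = 90, valid modulo lcm(126, 8) = 504: x ≡ 90 (mod 504).
Verify: 90 mod 14 = 6, 90 mod 18 = 0, 90 mod 8 = 2.

x ≡ 90 (mod 504).


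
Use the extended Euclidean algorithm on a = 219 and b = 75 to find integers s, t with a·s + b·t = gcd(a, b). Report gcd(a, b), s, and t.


Euclidean algorithm on (219, 75) — divide until remainder is 0:
  219 = 2 · 75 + 69
  75 = 1 · 69 + 6
  69 = 11 · 6 + 3
  6 = 2 · 3 + 0
gcd(219, 75) = 3.
Track Bezout coefficients alongside the remainders: start with r₀ = 219 = a·1 + b·0 (s = 1, t = 0) and r₁ = 75 = a·0 + b·1 (s = 0, t = 1); each new remainder r_{k+1} = r_{k-1} − q_k·r_k inherits s_{k+1} = s_{k-1} − q_k·s_k, t_{k+1} = t_{k-1} − q_k·t_k, so r_k = a·s_k + b·t_k at every step:
  q = 2: r = 69, s = 1 − 2·0 = 1, t = 0 − 2·1 = -2  (check: 219·1 + 75·(-2) = 69)
  q = 1: r = 6, s = 0 − 1·1 = -1, t = 1 − 1·(-2) = 3  (check: 219·(-1) + 75·3 = 6)
  q = 11: r = 3, s = 1 − 11·(-1) = 12, t = -2 − 11·3 = -35  (check: 219·12 + 75·(-35) = 3)
The row with r = 3 (the gcd) gives the Bezout coefficients s = 12, t = -35.
Result: 219 · (12) + 75 · (-35) = 3.

gcd(219, 75) = 3; s = 12, t = -35 (check: 219·12 + 75·(-35) = 3).


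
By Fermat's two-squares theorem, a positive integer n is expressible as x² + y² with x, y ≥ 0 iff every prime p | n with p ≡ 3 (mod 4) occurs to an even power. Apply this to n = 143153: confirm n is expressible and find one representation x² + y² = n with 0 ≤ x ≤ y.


Step 1: Factor n = 143153 = 37 · 53 · 73.
Step 2: Check the mod-4 condition on each prime factor: 37 ≡ 1 (mod 4), exponent 1; 53 ≡ 1 (mod 4), exponent 1; 73 ≡ 1 (mod 4), exponent 1.
All primes ≡ 3 (mod 4) appear to even exponent (or don't appear), so by the two-squares theorem n IS expressible as a sum of two squares.
Step 3: Build a representation. Here n = 37 · 53 · 73 is a product of primes ≡ 1 (mod 4). Each prime p ≡ 1 (mod 4) is itself a sum of two squares; find a² by testing p − a² for a perfect square:
  37: 37 − 1² = 36 = 6² ⇒ 37 = 1² + 6².
  53: 53 − 1² = 52, 53 − 2² = 49 = 7² ⇒ 53 = 2² + 7².
  73: 73 − 1² = 72, 73 − 2² = 69, 73 − 3² = 64 = 8² ⇒ 73 = 3² + 8².
  Combine using the Brahmagupta–Fibonacci identity (a² + b²)(c² + d²) = (ac − bd)² + (ad + bc)² = (ac + bd)² + (ad − bc)²:
  37 · 53 = 1961: from (1² + 6²)(2² + 7²), take (1·2 − 6·7, 1·7 + 6·2) = (2 − 42, 7 + 12) = (-40, 19); dropping signs (only squares matter) gives (40, 19); check 40² + 19² = 1600 + 361 = 1961 ✓.
  1961 · 73 = 143153: from (40² + 19²)(3² + 8²), take (40·3 − 19·8, 40·8 + 19·3) = (120 − 152, 320 + 57) = (-32, 377); dropping signs (only squares matter) gives (32, 377); check 32² + 377² = 1024 + 142129 = 143153 ✓.
Step 4: Order so x ≤ y and verify: 32² + 377² = 1024 + 142129 = 143153 = n. ✓

n = 143153 = 32² + 377² (one valid representation with x ≤ y).


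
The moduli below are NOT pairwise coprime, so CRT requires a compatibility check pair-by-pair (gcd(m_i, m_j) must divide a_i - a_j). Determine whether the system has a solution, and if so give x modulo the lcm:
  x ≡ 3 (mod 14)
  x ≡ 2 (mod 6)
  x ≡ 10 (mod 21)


Moduli 14, 6, 21 are not pairwise coprime, so CRT works modulo lcm(m_i) when all pairwise compatibility conditions hold.
Pairwise compatibility: gcd(m_i, m_j) must divide a_i - a_j for every pair.
Merge one congruence at a time:
  Start: x ≡ 3 (mod 14).
  Combine with x ≡ 2 (mod 6): gcd(14, 6) = 2, and 2 - 3 = -1 is NOT divisible by 2.
    ⇒ system is inconsistent (no integer solution).

No solution (the system is inconsistent).


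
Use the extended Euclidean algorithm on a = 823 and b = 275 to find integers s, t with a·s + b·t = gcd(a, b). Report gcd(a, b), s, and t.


Euclidean algorithm on (823, 275) — divide until remainder is 0:
  823 = 2 · 275 + 273
  275 = 1 · 273 + 2
  273 = 136 · 2 + 1
  2 = 2 · 1 + 0
gcd(823, 275) = 1.
Track Bezout coefficients alongside the remainders: start with r₀ = 823 = a·1 + b·0 (s = 1, t = 0) and r₁ = 275 = a·0 + b·1 (s = 0, t = 1); each new remainder r_{k+1} = r_{k-1} − q_k·r_k inherits s_{k+1} = s_{k-1} − q_k·s_k, t_{k+1} = t_{k-1} − q_k·t_k, so r_k = a·s_k + b·t_k at every step:
  q = 2: r = 273, s = 1 − 2·0 = 1, t = 0 − 2·1 = -2  (check: 823·1 + 275·(-2) = 273)
  q = 1: r = 2, s = 0 − 1·1 = -1, t = 1 − 1·(-2) = 3  (check: 823·(-1) + 275·3 = 2)
  q = 136: r = 1, s = 1 − 136·(-1) = 137, t = -2 − 136·3 = -410  (check: 823·137 + 275·(-410) = 1)
The row with r = 1 (the gcd) gives the Bezout coefficients s = 137, t = -410.
Result: 823 · (137) + 275 · (-410) = 1.

gcd(823, 275) = 1; s = 137, t = -410 (check: 823·137 + 275·(-410) = 1).


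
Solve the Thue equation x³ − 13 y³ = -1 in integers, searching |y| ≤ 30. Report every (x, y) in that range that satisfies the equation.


The equation is x³ - 13y³ = -1. For fixed y, x³ = 13·y³ − 1, so a solution requires the RHS to be a perfect cube.
Strategy: iterate y from -30 to 30, compute RHS = 13·y³ − 1, and check whether it is a (positive or negative) perfect cube.
Check small values of y:
  y = 0: RHS = -1 = (-1)³ ⇒ x = -1 works.
  y = 1: RHS = 12 is not a perfect cube.
  y = -1: RHS = -14 is not a perfect cube.
  y = 2: RHS = 103 is not a perfect cube.
  y = -2: RHS = -105 is not a perfect cube.
  y = 3: RHS = 350 is not a perfect cube.
  y = -3: RHS = -352 is not a perfect cube.
Continuing the search up to |y| = 30 finds no further solutions beyond those listed.
Collected solutions: (-1, 0).

Solutions (with |y| ≤ 30): (-1, 0).


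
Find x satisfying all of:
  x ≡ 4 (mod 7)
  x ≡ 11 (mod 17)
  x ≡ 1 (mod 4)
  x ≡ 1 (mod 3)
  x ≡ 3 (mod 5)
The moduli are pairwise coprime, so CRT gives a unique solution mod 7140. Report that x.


Product of moduli M = 7 · 17 · 4 · 3 · 5 = 7140.
Merge one congruence at a time:
  Start: x ≡ 4 (mod 7).
  Combine with x ≡ 11 (mod 17); new modulus lcm = 119.
    Write x = 4 + 7·t and substitute into x ≡ 11 (mod 17): 7·t ≡ 11 − 4 = 7 (mod 17).
    The inverse of 7 mod 17 is 5 (since 7·5 = 35 = 2·17 + 1), so t ≡ 5·7 = 35 ≡ 1 (mod 17).
    Then x = 4 + 7·1 = 11, valid modulo lcm(7, 17) = 119: x ≡ 11 (mod 119).
  Combine with x ≡ 1 (mod 4); new modulus lcm = 476.
    Write x = 11 + 119·t and substitute into x ≡ 1 (mod 4): 119·t ≡ 1 − 11 = -10 (mod 4).
    Reduce coefficients mod 4: 3·t ≡ 2 (mod 4).
    The inverse of 3 mod 4 is 3 (since 3·3 = 9 = 2·4 + 1), so t ≡ 3·2 = 6 ≡ 2 (mod 4).
    Then x = 11 + 119·2 = 249, valid modulo lcm(119, 4) = 476: x ≡ 249 (mod 476).
  Combine with x ≡ 1 (mod 3); new modulus lcm = 1428.
    Write x = 249 + 476·t and substitute into x ≡ 1 (mod 3): 476·t ≡ 1 − 249 = -248 (mod 3).
    Reduce coefficients mod 3: 2·t ≡ 1 (mod 3).
    The inverse of 2 mod 3 is 2 (since 2·2 = 4 = 1·3 + 1), so t ≡ 2·1 = 2 ≡ 2 (mod 3).
    Then x = 249 + 476·2 = 1201, valid modulo lcm(476, 3) = 1428: x ≡ 1201 (mod 1428).
  Combine with x ≡ 3 (mod 5); new modulus lcm = 7140.
    Write x = 1201 + 1428·t and substitute into x ≡ 3 (mod 5): 1428·t ≡ 3 − 1201 = -1198 (mod 5).
    Reduce coefficients mod 5: 3·t ≡ 2 (mod 5).
    The inverse of 3 mod 5 is 2 (since 3·2 = 6 = 1·5 + 1), so t ≡ 2·2 = 4 ≡ 4 (mod 5).
    Then x = 1201 + 1428·4 = 6913, valid modulo lcm(1428, 5) = 7140: x ≡ 6913 (mod 7140).
Verify against each original: 6913 mod 7 = 4, 6913 mod 17 = 11, 6913 mod 4 = 1, 6913 mod 3 = 1, 6913 mod 5 = 3.

x ≡ 6913 (mod 7140).


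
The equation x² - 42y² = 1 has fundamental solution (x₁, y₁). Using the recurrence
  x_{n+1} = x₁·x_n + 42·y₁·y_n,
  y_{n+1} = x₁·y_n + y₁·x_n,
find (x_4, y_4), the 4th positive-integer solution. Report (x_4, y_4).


Step 1: Find the fundamental solution (x₁, y₁) of x² - 42y² = 1.
  Expand √42 as a continued fraction. a₀ = ⌊√42⌋ = 6; iterate m_{k+1} = d_k·a_k − m_k, d_{k+1} = (42 − m_{k+1}²)/d_k, a_{k+1} = ⌊(a₀ + m_{k+1})/d_{k+1}⌋ (starting m₀ = 0, d₀ = 1), with convergents p_k = a_k·p_{k-1} + p_{k-2}, q_k = a_k·q_{k-1} + q_{k-2} (p₋₁ = 1, q₋₁ = 0):
  k = 0: a₀ = 6; p₀/q₀ = 6/1; p₀² − 42·q₀² = 36 − 42 = -6.
  k = 1: m = 6, d = 6, a = ⌊(6 + 6)/6⌋ = 2; p/q = (2·6 + 1)/(2·1 + 0) = 13/2; p² − 42·q² = 169 − 168 = 1.
  The first convergent with p² − 42·q² = 1 gives the fundamental solution (x₁, y₁) = (13, 2).
Step 2: Apply the recurrence (x_{n+1}, y_{n+1}) = (x₁x_n + 42y₁y_n, x₁y_n + y₁x_n) repeatedly.
  From (x_1, y_1) = (13, 2): x_2 = 13·13 + 42·2·2 = 337; y_2 = 13·2 + 2·13 = 52.
  From (x_2, y_2) = (337, 52): x_3 = 13·337 + 42·2·52 = 8749; y_3 = 13·52 + 2·337 = 1350.
  From (x_3, y_3) = (8749, 1350): x_4 = 13·8749 + 42·2·1350 = 227137; y_4 = 13·1350 + 2·8749 = 35048.
Step 3: Verify x_4² - 42·y_4² = 51591216769 - 51591216768 = 1 (should be 1). ✓

(x_1, y_1) = (13, 2); (x_4, y_4) = (227137, 35048).


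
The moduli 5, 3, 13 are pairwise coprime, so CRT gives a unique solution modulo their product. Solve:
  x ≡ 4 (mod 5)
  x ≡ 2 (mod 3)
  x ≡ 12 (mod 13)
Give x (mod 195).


Moduli 5, 3, 13 are pairwise coprime; by CRT there is a unique solution modulo M = 5 · 3 · 13 = 195.
Solve pairwise, accumulating the modulus:
  Start with x ≡ 4 (mod 5).
  Combine with x ≡ 2 (mod 3): since gcd(5, 3) = 1, we get a unique residue mod 15.
    Write x = 4 + 5·t and substitute into x ≡ 2 (mod 3): 5·t ≡ 2 − 4 = -2 (mod 3).
    Reduce coefficients mod 3: 2·t ≡ 1 (mod 3).
    The inverse of 2 mod 3 is 2 (since 2·2 = 4 = 1·3 + 1), so t ≡ 2·1 = 2 ≡ 2 (mod 3).
    Then x = 4 + 5·2 = 14, valid modulo lcm(5, 3) = 15: x ≡ 14 (mod 15).
  Combine with x ≡ 12 (mod 13): since gcd(15, 13) = 1, we get a unique residue mod 195.
    Write x = 14 + 15·t and substitute into x ≡ 12 (mod 13): 15·t ≡ 12 − 14 = -2 (mod 13).
    Reduce coefficients mod 13: 2·t ≡ 11 (mod 13).
    The inverse of 2 mod 13 is 7 (since 2·7 = 14 = 1·13 + 1), so t ≡ 7·11 = 77 ≡ 12 (mod 13).
    Then x = 14 + 15·12 = 194, valid modulo lcm(15, 13) = 195: x ≡ 194 (mod 195).
Verify: 194 mod 5 = 4 ✓, 194 mod 3 = 2 ✓, 194 mod 13 = 12 ✓.

x ≡ 194 (mod 195).


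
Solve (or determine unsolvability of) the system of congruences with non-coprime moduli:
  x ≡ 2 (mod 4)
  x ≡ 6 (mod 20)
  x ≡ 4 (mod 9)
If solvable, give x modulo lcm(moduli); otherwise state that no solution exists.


Moduli 4, 20, 9 are not pairwise coprime, so CRT works modulo lcm(m_i) when all pairwise compatibility conditions hold.
Pairwise compatibility: gcd(m_i, m_j) must divide a_i - a_j for every pair.
Merge one congruence at a time:
  Start: x ≡ 2 (mod 4).
  Combine with x ≡ 6 (mod 20): gcd(4, 20) = 4; 6 - 2 = 4, which IS divisible by 4, so compatible.
    Write x = 2 + 4·t and substitute into x ≡ 6 (mod 20): 4·t ≡ 6 − 2 = 4 (mod 20).
    Divide the congruence (and modulus) by g = 4: 1·t ≡ 1 (mod 5).
    So t ≡ 1 (mod 5).
    Then x = 2 + 4·1 = 6, valid modulo lcm(4, 20) = 20: x ≡ 6 (mod 20).
  Combine with x ≡ 4 (mod 9): gcd(20, 9) = 1; 4 - 6 = -2, which IS divisible by 1, so compatible.
    Write x = 6 + 20·t and substitute into x ≡ 4 (mod 9): 20·t ≡ 4 − 6 = -2 (mod 9).
    Reduce coefficients mod 9: 2·t ≡ 7 (mod 9).
    The inverse of 2 mod 9 is 5 (since 2·5 = 10 = 1·9 + 1), so t ≡ 5·7 = 35 ≡ 8 (mod 9).
    Then x = 6 + 20·8 = 166, valid modulo lcm(20, 9) = 180: x ≡ 166 (mod 180).
Verify: 166 mod 4 = 2, 166 mod 20 = 6, 166 mod 9 = 4.

x ≡ 166 (mod 180).


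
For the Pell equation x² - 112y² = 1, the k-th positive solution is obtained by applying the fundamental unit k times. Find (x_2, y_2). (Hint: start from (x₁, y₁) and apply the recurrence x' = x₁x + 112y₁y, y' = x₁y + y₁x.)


Step 1: Find the fundamental solution (x₁, y₁) of x² - 112y² = 1.
  Expand √112 as a continued fraction. a₀ = ⌊√112⌋ = 10; iterate m_{k+1} = d_k·a_k − m_k, d_{k+1} = (112 − m_{k+1}²)/d_k, a_{k+1} = ⌊(a₀ + m_{k+1})/d_{k+1}⌋ (starting m₀ = 0, d₀ = 1), with convergents p_k = a_k·p_{k-1} + p_{k-2}, q_k = a_k·q_{k-1} + q_{k-2} (p₋₁ = 1, q₋₁ = 0):
  k = 0: a₀ = 10; p₀/q₀ = 10/1; p₀² − 112·q₀² = 100 − 112 = -12.
  k = 1: m = 10, d = 12, a = ⌊(10 + 10)/12⌋ = 1; p/q = (1·10 + 1)/(1·1 + 0) = 11/1; p² − 112·q² = 121 − 112 = 9.
  k = 2: m = 2, d = 9, a = ⌊(10 + 2)/9⌋ = 1; p/q = (1·11 + 10)/(1·1 + 1) = 21/2; p² − 112·q² = 441 − 448 = -7.
  k = 3: m = 7, d = 7, a = ⌊(10 + 7)/7⌋ = 2; p/q = (2·21 + 11)/(2·2 + 1) = 53/5; p² − 112·q² = 2809 − 2800 = 9.
  k = 4: m = 7, d = 9, a = ⌊(10 + 7)/9⌋ = 1; p/q = (1·53 + 21)/(1·5 + 2) = 74/7; p² − 112·q² = 5476 − 5488 = -12.
  k = 5: m = 2, d = 12, a = ⌊(10 + 2)/12⌋ = 1; p/q = (1·74 + 53)/(1·7 + 5) = 127/12; p² − 112·q² = 16129 − 16128 = 1.
  The first convergent with p² − 112·q² = 1 gives the fundamental solution (x₁, y₁) = (127, 12).
Step 2: Apply the recurrence (x_{n+1}, y_{n+1}) = (x₁x_n + 112y₁y_n, x₁y_n + y₁x_n) repeatedly.
  From (x_1, y_1) = (127, 12): x_2 = 127·127 + 112·12·12 = 32257; y_2 = 127·12 + 12·127 = 3048.
Step 3: Verify x_2² - 112·y_2² = 1040514049 - 1040514048 = 1 (should be 1). ✓

(x_1, y_1) = (127, 12); (x_2, y_2) = (32257, 3048).


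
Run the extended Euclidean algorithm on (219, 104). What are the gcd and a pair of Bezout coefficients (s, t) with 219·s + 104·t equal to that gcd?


Euclidean algorithm on (219, 104) — divide until remainder is 0:
  219 = 2 · 104 + 11
  104 = 9 · 11 + 5
  11 = 2 · 5 + 1
  5 = 5 · 1 + 0
gcd(219, 104) = 1.
Track Bezout coefficients alongside the remainders: start with r₀ = 219 = a·1 + b·0 (s = 1, t = 0) and r₁ = 104 = a·0 + b·1 (s = 0, t = 1); each new remainder r_{k+1} = r_{k-1} − q_k·r_k inherits s_{k+1} = s_{k-1} − q_k·s_k, t_{k+1} = t_{k-1} − q_k·t_k, so r_k = a·s_k + b·t_k at every step:
  q = 2: r = 11, s = 1 − 2·0 = 1, t = 0 − 2·1 = -2  (check: 219·1 + 104·(-2) = 11)
  q = 9: r = 5, s = 0 − 9·1 = -9, t = 1 − 9·(-2) = 19  (check: 219·(-9) + 104·19 = 5)
  q = 2: r = 1, s = 1 − 2·(-9) = 19, t = -2 − 2·19 = -40  (check: 219·19 + 104·(-40) = 1)
The row with r = 1 (the gcd) gives the Bezout coefficients s = 19, t = -40.
Result: 219 · (19) + 104 · (-40) = 1.

gcd(219, 104) = 1; s = 19, t = -40 (check: 219·19 + 104·(-40) = 1).


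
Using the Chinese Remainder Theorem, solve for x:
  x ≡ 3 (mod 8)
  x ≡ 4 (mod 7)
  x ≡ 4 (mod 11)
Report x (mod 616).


Moduli 8, 7, 11 are pairwise coprime; by CRT there is a unique solution modulo M = 8 · 7 · 11 = 616.
Solve pairwise, accumulating the modulus:
  Start with x ≡ 3 (mod 8).
  Combine with x ≡ 4 (mod 7): since gcd(8, 7) = 1, we get a unique residue mod 56.
    Write x = 3 + 8·t and substitute into x ≡ 4 (mod 7): 8·t ≡ 4 − 3 = 1 (mod 7).
    Reduce coefficients mod 7: 1·t ≡ 1 (mod 7).
    So t ≡ 1 (mod 7).
    Then x = 3 + 8·1 = 11, valid modulo lcm(8, 7) = 56: x ≡ 11 (mod 56).
  Combine with x ≡ 4 (mod 11): since gcd(56, 11) = 1, we get a unique residue mod 616.
    Write x = 11 + 56·t and substitute into x ≡ 4 (mod 11): 56·t ≡ 4 − 11 = -7 (mod 11).
    Reduce coefficients mod 11: 1·t ≡ 4 (mod 11).
    So t ≡ 4 (mod 11).
    Then x = 11 + 56·4 = 235, valid modulo lcm(56, 11) = 616: x ≡ 235 (mod 616).
Verify: 235 mod 8 = 3 ✓, 235 mod 7 = 4 ✓, 235 mod 11 = 4 ✓.

x ≡ 235 (mod 616).


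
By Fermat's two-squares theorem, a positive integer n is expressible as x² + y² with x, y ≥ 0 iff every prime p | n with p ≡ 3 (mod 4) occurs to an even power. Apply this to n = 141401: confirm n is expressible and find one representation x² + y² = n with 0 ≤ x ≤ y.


Step 1: Factor n = 141401 = 13 · 73 · 149.
Step 2: Check the mod-4 condition on each prime factor: 13 ≡ 1 (mod 4), exponent 1; 73 ≡ 1 (mod 4), exponent 1; 149 ≡ 1 (mod 4), exponent 1.
All primes ≡ 3 (mod 4) appear to even exponent (or don't appear), so by the two-squares theorem n IS expressible as a sum of two squares.
Step 3: Build a representation. Here n = 13 · 73 · 149 is a product of primes ≡ 1 (mod 4). Each prime p ≡ 1 (mod 4) is itself a sum of two squares; find a² by testing p − a² for a perfect square:
  13: 13 − 1² = 12, 13 − 2² = 9 = 3² ⇒ 13 = 2² + 3².
  73: 73 − 1² = 72, 73 − 2² = 69, 73 − 3² = 64 = 8² ⇒ 73 = 3² + 8².
  149: 149 − 1² = 148, 149 − 2² = 145, 149 − 3² = 140, 149 − 4² = 133, 149 − 5² = 124, 149 − 6² = 113, 149 − 7² = 100 = 10² ⇒ 149 = 7² + 10².
  Combine using the Brahmagupta–Fibonacci identity (a² + b²)(c² + d²) = (ac − bd)² + (ad + bc)² = (ac + bd)² + (ad − bc)²:
  13 · 73 = 949: from (2² + 3²)(3² + 8²), take (2·3 − 3·8, 2·8 + 3·3) = (6 − 24, 16 + 9) = (-18, 25); dropping signs (only squares matter) gives (18, 25); check 18² + 25² = 324 + 625 = 949 ✓.
  949 · 149 = 141401: from (18² + 25²)(7² + 10²), take (18·7 − 25·10, 18·10 + 25·7) = (126 − 250, 180 + 175) = (-124, 355); dropping signs (only squares matter) gives (124, 355); check 124² + 355² = 15376 + 126025 = 141401 ✓.
Step 4: Order so x ≤ y and verify: 124² + 355² = 15376 + 126025 = 141401 = n. ✓

n = 141401 = 124² + 355² (one valid representation with x ≤ y).


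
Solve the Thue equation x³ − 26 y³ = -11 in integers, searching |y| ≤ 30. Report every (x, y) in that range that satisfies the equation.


The equation is x³ - 26y³ = -11. For fixed y, x³ = 26·y³ − 11, so a solution requires the RHS to be a perfect cube.
Strategy: iterate y from -30 to 30, compute RHS = 26·y³ − 11, and check whether it is a (positive or negative) perfect cube.
Check small values of y:
  y = 0: RHS = -11 is not a perfect cube.
  y = 1: RHS = 15 is not a perfect cube.
  y = -1: RHS = -37 is not a perfect cube.
  y = 2: RHS = 197 is not a perfect cube.
  y = -2: RHS = -219 is not a perfect cube.
  y = 3: RHS = 691 is not a perfect cube.
  y = -3: RHS = -713 is not a perfect cube.
Continuing the search up to |y| = 30 finds no solutions either.
No (x, y) in the scanned range satisfies the equation.

No integer solutions with |y| ≤ 30.


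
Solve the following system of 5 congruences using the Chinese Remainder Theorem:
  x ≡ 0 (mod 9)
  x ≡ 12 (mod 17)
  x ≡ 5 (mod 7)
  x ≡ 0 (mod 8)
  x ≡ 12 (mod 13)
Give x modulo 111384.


Product of moduli M = 9 · 17 · 7 · 8 · 13 = 111384.
Merge one congruence at a time:
  Start: x ≡ 0 (mod 9).
  Combine with x ≡ 12 (mod 17); new modulus lcm = 153.
    Write x = 0 + 9·t and substitute into x ≡ 12 (mod 17): 9·t ≡ 12 − 0 = 12 (mod 17).
    The inverse of 9 mod 17 is 2 (since 9·2 = 18 = 1·17 + 1), so t ≡ 2·12 = 24 ≡ 7 (mod 17).
    Then x = 0 + 9·7 = 63, valid modulo lcm(9, 17) = 153: x ≡ 63 (mod 153).
  Combine with x ≡ 5 (mod 7); new modulus lcm = 1071.
    Write x = 63 + 153·t and substitute into x ≡ 5 (mod 7): 153·t ≡ 5 − 63 = -58 (mod 7).
    Reduce coefficients mod 7: 6·t ≡ 5 (mod 7).
    The inverse of 6 mod 7 is 6 (since 6·6 = 36 = 5·7 + 1), so t ≡ 6·5 = 30 ≡ 2 (mod 7).
    Then x = 63 + 153·2 = 369, valid modulo lcm(153, 7) = 1071: x ≡ 369 (mod 1071).
  Combine with x ≡ 0 (mod 8); new modulus lcm = 8568.
    Write x = 369 + 1071·t and substitute into x ≡ 0 (mod 8): 1071·t ≡ 0 − 369 = -369 (mod 8).
    Reduce coefficients mod 8: 7·t ≡ 7 (mod 8).
    The inverse of 7 mod 8 is 7 (since 7·7 = 49 = 6·8 + 1), so t ≡ 7·7 = 49 ≡ 1 (mod 8).
    Then x = 369 + 1071·1 = 1440, valid modulo lcm(1071, 8) = 8568: x ≡ 1440 (mod 8568).
  Combine with x ≡ 12 (mod 13); new modulus lcm = 111384.
    Write x = 1440 + 8568·t and substitute into x ≡ 12 (mod 13): 8568·t ≡ 12 − 1440 = -1428 (mod 13).
    Reduce coefficients mod 13: 1·t ≡ 2 (mod 13).
    So t ≡ 2 (mod 13).
    Then x = 1440 + 8568·2 = 18576, valid modulo lcm(8568, 13) = 111384: x ≡ 18576 (mod 111384).
Verify against each original: 18576 mod 9 = 0, 18576 mod 17 = 12, 18576 mod 7 = 5, 18576 mod 8 = 0, 18576 mod 13 = 12.

x ≡ 18576 (mod 111384).


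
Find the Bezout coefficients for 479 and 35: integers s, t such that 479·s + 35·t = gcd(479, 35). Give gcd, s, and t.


Euclidean algorithm on (479, 35) — divide until remainder is 0:
  479 = 13 · 35 + 24
  35 = 1 · 24 + 11
  24 = 2 · 11 + 2
  11 = 5 · 2 + 1
  2 = 2 · 1 + 0
gcd(479, 35) = 1.
Track Bezout coefficients alongside the remainders: start with r₀ = 479 = a·1 + b·0 (s = 1, t = 0) and r₁ = 35 = a·0 + b·1 (s = 0, t = 1); each new remainder r_{k+1} = r_{k-1} − q_k·r_k inherits s_{k+1} = s_{k-1} − q_k·s_k, t_{k+1} = t_{k-1} − q_k·t_k, so r_k = a·s_k + b·t_k at every step:
  q = 13: r = 24, s = 1 − 13·0 = 1, t = 0 − 13·1 = -13  (check: 479·1 + 35·(-13) = 24)
  q = 1: r = 11, s = 0 − 1·1 = -1, t = 1 − 1·(-13) = 14  (check: 479·(-1) + 35·14 = 11)
  q = 2: r = 2, s = 1 − 2·(-1) = 3, t = -13 − 2·14 = -41  (check: 479·3 + 35·(-41) = 2)
  q = 5: r = 1, s = -1 − 5·3 = -16, t = 14 − 5·(-41) = 219  (check: 479·(-16) + 35·219 = 1)
The row with r = 1 (the gcd) gives the Bezout coefficients s = -16, t = 219.
Result: 479 · (-16) + 35 · (219) = 1.

gcd(479, 35) = 1; s = -16, t = 219 (check: 479·(-16) + 35·219 = 1).
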